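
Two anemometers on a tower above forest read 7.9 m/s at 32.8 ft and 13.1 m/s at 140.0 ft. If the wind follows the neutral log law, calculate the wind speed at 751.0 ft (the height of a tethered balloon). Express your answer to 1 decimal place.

Log law: V ∝ ln(z/z₀). From the pair, with r = V₁/V₂ = 0.60305,
ln z₀ = (ln z₁ − r·ln z₂)/(1 − r) = (3.4904 − 0.60305×4.9416)/0.39695 = 1.2857 → z₀ = 3.617 ft
V₃ = V₁ · ln(z₃/z₀)/ln(z₁/z₀) = 7.9 × 5.3357/2.2047 = 19.1189 m/s

19.1 m/s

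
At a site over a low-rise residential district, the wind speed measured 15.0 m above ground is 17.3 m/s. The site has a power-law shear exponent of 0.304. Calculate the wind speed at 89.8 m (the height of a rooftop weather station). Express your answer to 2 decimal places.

29.81 m/s

Power-law profile: V₂ = V₁ · (z₂/z₁)^α
V₂ = 17.3 × (89.8/15.0)^0.304 = 17.3 × (5.9867)^0.304
    = 17.3 × 1.7229 = 29.8065 m/s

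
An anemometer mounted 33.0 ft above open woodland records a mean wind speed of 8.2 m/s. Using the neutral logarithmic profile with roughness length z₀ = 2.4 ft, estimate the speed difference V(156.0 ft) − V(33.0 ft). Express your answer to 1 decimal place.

Log law: V₂ = V₁ · ln(z₂/z₀)/ln(z₁/z₀) = 8.2 × 4.1744/2.6210 = 13.0597 m/s
ΔV = 13.0597 − 8.2 = 4.8597 m/s

4.9 m/s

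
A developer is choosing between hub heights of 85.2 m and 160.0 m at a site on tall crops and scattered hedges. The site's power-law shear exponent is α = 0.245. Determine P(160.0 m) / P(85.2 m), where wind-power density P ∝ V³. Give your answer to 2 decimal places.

1.59

Speed ratio: V_B/V_A = (z_B/z_A)^α = (160.0/85.2)^0.245 = (1.8779)^0.245 = 1.16695
Power-density ratio: P_B/P_A = (V_B/V_A)³ = (1.16695)³ = 1.58911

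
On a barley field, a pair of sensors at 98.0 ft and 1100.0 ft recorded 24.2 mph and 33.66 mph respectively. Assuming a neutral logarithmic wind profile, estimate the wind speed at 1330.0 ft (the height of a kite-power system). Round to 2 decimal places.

Log law: V ∝ ln(z/z₀). From the pair, with r = V₁/V₂ = 0.71895,
ln z₀ = (ln z₁ − r·ln z₂)/(1 − r) = (4.5850 − 0.71895×7.0031)/0.28105 = -1.6009 → z₀ = 0.2017 ft
V₃ = V₁ · ln(z₃/z₀)/ln(z₁/z₀) = 24.2 × 8.7938/6.1858 = 34.4028 mph

34.40 mph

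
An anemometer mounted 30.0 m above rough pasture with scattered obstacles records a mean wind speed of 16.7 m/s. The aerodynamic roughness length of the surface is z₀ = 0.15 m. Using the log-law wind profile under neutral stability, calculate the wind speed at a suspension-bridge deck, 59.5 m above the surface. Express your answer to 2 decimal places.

18.86 m/s

Log law: V(z) ∝ ln(z/z₀), so V₂/V₁ = ln(z₂/z₀) / ln(z₁/z₀).
ln(59.5/0.15) = 5.9831, ln(30.0/0.15) = 5.2983
V₂ = 16.7 × 5.9831/5.2983 = 16.7 × 1.1292 = 18.8584 m/s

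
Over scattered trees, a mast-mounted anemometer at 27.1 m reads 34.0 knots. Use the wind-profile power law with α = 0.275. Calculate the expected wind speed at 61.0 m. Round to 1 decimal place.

Power-law profile: V₂ = V₁ · (z₂/z₁)^α
V₂ = 34.0 × (61.0/27.1)^0.275 = 34.0 × (2.2509)^0.275
    = 34.0 × 1.2500 = 42.4989 knots

42.5 knots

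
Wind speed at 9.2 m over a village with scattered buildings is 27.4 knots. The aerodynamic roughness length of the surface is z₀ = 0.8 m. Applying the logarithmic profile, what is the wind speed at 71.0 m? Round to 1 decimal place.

Log law: V(z) ∝ ln(z/z₀), so V₂/V₁ = ln(z₂/z₀) / ln(z₁/z₀).
ln(71.0/0.8) = 4.4858, ln(9.2/0.8) = 2.4423
V₂ = 27.4 × 4.4858/2.4423 = 27.4 × 1.8367 = 50.3252 knots

50.3 knots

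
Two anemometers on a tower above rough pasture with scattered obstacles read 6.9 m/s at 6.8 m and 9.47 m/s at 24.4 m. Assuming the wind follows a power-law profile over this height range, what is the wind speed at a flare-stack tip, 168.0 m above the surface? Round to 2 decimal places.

15.28 m/s

First find α: α = ln(V₂/V₁)/ln(z₂/z₁) = ln(9.47/6.9)/ln(24.4/6.8) = 0.31661/1.27766 = 0.2478
Extrapolate from 24.4 m to 168.0 m: V₃ = 9.47 × (168.0/24.4)^0.2478 = 9.47 × 1.6130 = 15.2753 m/s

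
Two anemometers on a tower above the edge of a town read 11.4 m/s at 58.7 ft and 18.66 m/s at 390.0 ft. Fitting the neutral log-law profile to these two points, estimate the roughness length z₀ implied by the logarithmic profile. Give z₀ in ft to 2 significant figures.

z₀ ≈ 3.0 ft

Log law: V(z) ∝ ln(z/z₀). With r = V₁/V₂ = 11.4/18.66 = 0.61093,
r · ln(z₂/z₀) = ln(z₁/z₀) ⇒ ln z₀ = (ln z₁ − r·ln z₂)/(1 − r)
ln z₀ = (4.07244 − 0.61093×5.96615) / 0.38907 = 1.0989
z₀ = exp(1.0989) = 3.001 ft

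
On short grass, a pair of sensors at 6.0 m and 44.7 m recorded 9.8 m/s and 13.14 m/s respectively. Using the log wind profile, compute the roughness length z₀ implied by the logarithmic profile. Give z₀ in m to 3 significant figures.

Log law: V(z) ∝ ln(z/z₀). With r = V₁/V₂ = 9.8/13.14 = 0.74581,
r · ln(z₂/z₀) = ln(z₁/z₀) ⇒ ln z₀ = (ln z₁ − r·ln z₂)/(1 − r)
ln z₀ = (1.79176 − 0.74581×3.79997) / 0.25419 = -4.1006
z₀ = exp(-4.1006) = 0.01656 m

z₀ ≈ 0.0166 m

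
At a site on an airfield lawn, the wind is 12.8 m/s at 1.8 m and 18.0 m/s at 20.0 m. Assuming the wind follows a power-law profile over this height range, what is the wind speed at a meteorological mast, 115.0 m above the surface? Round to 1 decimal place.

First find α: α = ln(V₂/V₁)/ln(z₂/z₁) = ln(18.0/12.8)/ln(20.0/1.8) = 0.34093/2.40795 = 0.1416
Extrapolate from 20.0 m to 115.0 m: V₃ = 18.0 × (115.0/20.0)^0.1416 = 18.0 × 1.2810 = 23.0584 m/s

23.1 m/s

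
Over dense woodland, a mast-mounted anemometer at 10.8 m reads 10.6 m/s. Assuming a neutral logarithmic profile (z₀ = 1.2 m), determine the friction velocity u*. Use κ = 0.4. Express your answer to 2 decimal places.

Log law: V(z) = (u*/κ) · ln(z/z₀) ⇒ u* = κ · V / ln(z/z₀)
u* = 0.4 × 10.6 / ln(10.8/1.2) = 0.4 × 10.6 / 2.1972
   = 4.2400 / 2.1972 = 1.9297 m/s

u* ≈ 1.93 m/s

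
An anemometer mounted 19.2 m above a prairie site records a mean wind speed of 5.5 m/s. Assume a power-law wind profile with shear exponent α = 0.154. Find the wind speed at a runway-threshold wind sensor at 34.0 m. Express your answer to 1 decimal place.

6.0 m/s

Power-law profile: V₂ = V₁ · (z₂/z₁)^α
V₂ = 5.5 × (34.0/19.2)^0.154 = 5.5 × (1.7708)^0.154
    = 5.5 × 1.0920 = 6.0060 m/s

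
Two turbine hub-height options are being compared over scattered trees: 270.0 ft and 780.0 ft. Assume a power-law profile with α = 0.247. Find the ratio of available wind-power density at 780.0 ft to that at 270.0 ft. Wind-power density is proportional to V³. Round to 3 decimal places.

Speed ratio: V_B/V_A = (z_B/z_A)^α = (780.0/270.0)^0.247 = (2.8889)^0.247 = 1.29957
Power-density ratio: P_B/P_A = (V_B/V_A)³ = (1.29957)³ = 2.19483

2.195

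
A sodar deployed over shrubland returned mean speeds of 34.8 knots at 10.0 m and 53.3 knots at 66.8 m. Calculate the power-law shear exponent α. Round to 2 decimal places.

Power law: V₂/V₁ = (z₂/z₁)^α ⇒ α = ln(V₂/V₁) / ln(z₂/z₁)
α = ln(53.3/34.8) / ln(66.8/10.0) = ln(1.5316) / ln(6.6800)
  = 0.42632 / 1.89912 = 0.22448

α ≈ 0.22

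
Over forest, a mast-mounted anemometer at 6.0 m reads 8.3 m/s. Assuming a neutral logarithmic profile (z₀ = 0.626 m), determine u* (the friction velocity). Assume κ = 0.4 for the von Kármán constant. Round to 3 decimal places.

u* ≈ 1.469 m/s

Log law: V(z) = (u*/κ) · ln(z/z₀) ⇒ u* = κ · V / ln(z/z₀)
u* = 0.4 × 8.3 / ln(6.0/0.626) = 0.4 × 8.3 / 2.2602
   = 3.3200 / 2.2602 = 1.4689 m/s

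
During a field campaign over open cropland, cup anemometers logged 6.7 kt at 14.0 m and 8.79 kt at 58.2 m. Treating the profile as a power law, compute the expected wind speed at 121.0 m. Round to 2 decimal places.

First find α: α = ln(V₂/V₁)/ln(z₂/z₁) = ln(8.79/6.7)/ln(58.2/14.0) = 0.27151/1.42483 = 0.1906
Extrapolate from 58.2 m to 121.0 m: V₃ = 8.79 × (121.0/58.2)^0.1906 = 8.79 × 1.1497 = 10.1055 kt

10.11 kt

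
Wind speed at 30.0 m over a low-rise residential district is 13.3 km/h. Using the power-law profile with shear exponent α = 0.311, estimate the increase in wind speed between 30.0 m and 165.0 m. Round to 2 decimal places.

9.30 km/h

Power law: V₂ = V₁ · (z₂/z₁)^α = 13.3 × (5.5000)^0.311 = 22.5998 km/h
ΔV = 22.5998 − 13.3 = 9.2998 km/h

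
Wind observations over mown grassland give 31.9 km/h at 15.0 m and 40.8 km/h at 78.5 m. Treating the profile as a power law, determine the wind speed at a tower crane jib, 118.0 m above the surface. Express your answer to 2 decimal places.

First find α: α = ln(V₂/V₁)/ln(z₂/z₁) = ln(40.8/31.9)/ln(78.5/15.0) = 0.24608/1.65505 = 0.1487
Extrapolate from 78.5 m to 118.0 m: V₃ = 40.8 × (118.0/78.5)^0.1487 = 40.8 × 1.0625 = 43.3490 km/h

43.35 km/h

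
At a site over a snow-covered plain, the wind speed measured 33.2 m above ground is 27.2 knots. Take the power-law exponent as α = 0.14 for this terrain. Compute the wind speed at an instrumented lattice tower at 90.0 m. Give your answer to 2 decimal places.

31.28 knots

Power-law profile: V₂ = V₁ · (z₂/z₁)^α
V₂ = 27.2 × (90.0/33.2)^0.14 = 27.2 × (2.7108)^0.14
    = 27.2 × 1.1498 = 31.2754 knots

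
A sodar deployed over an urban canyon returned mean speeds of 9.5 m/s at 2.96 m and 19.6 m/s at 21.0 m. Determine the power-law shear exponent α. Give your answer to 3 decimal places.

α ≈ 0.370

Power law: V₂/V₁ = (z₂/z₁)^α ⇒ α = ln(V₂/V₁) / ln(z₂/z₁)
α = ln(19.6/9.5) / ln(21.0/2.96) = ln(2.0632) / ln(7.0946)
  = 0.72424 / 1.95933 = 0.36963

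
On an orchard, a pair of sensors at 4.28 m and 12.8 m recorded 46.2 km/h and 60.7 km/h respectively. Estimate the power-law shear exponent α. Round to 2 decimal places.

α ≈ 0.25

Power law: V₂/V₁ = (z₂/z₁)^α ⇒ α = ln(V₂/V₁) / ln(z₂/z₁)
α = ln(60.7/46.2) / ln(12.8/4.28) = ln(1.3139) / ln(2.9907)
  = 0.27296 / 1.09549 = 0.24917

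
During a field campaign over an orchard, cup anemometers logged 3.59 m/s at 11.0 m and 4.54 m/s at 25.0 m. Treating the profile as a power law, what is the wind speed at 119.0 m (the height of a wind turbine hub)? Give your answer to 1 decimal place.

First find α: α = ln(V₂/V₁)/ln(z₂/z₁) = ln(4.54/3.59)/ln(25.0/11.0) = 0.23477/0.82098 = 0.2860
Extrapolate from 25.0 m to 119.0 m: V₃ = 4.54 × (119.0/25.0)^0.2860 = 4.54 × 1.5623 = 7.0930 m/s

7.1 m/s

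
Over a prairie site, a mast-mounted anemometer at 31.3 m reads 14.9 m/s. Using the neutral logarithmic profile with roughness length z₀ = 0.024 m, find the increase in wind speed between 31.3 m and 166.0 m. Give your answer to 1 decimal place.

3.5 m/s

Log law: V₂ = V₁ · ln(z₂/z₀)/ln(z₁/z₀) = 14.9 × 8.8417/7.1733 = 18.3654 m/s
ΔV = 18.3654 − 14.9 = 3.4654 m/s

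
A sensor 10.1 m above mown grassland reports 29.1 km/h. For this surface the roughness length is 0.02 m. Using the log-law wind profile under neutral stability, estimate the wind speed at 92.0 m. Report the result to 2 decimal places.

Log law: V(z) ∝ ln(z/z₀), so V₂/V₁ = ln(z₂/z₀) / ln(z₁/z₀).
ln(92.0/0.02) = 8.4338, ln(10.1/0.02) = 6.2246
V₂ = 29.1 × 8.4338/6.2246 = 29.1 × 1.3549 = 39.4283 km/h

39.43 km/h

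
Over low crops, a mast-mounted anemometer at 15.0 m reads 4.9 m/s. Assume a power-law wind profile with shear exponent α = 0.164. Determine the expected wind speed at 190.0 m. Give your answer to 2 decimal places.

7.43 m/s

Power-law profile: V₂ = V₁ · (z₂/z₁)^α
V₂ = 4.9 × (190.0/15.0)^0.164 = 4.9 × (12.6667)^0.164
    = 4.9 × 1.5165 = 7.4308 m/s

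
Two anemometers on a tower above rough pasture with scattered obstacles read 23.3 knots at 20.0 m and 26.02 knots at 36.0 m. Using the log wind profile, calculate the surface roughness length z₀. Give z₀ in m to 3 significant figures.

z₀ ≈ 0.130 m

Log law: V(z) ∝ ln(z/z₀). With r = V₁/V₂ = 23.3/26.02 = 0.89547,
r · ln(z₂/z₀) = ln(z₁/z₀) ⇒ ln z₀ = (ln z₁ − r·ln z₂)/(1 − r)
ln z₀ = (2.99573 − 0.89547×3.58352) / 0.10453 = -2.0394
z₀ = exp(-2.0394) = 0.1301 m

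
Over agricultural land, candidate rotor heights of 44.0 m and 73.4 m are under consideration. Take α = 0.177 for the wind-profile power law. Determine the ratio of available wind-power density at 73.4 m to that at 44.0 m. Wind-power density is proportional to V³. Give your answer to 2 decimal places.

1.31

Speed ratio: V_B/V_A = (z_B/z_A)^α = (73.4/44.0)^0.177 = (1.6682)^0.177 = 1.09481
Power-density ratio: P_B/P_A = (V_B/V_A)³ = (1.09481)³ = 1.31223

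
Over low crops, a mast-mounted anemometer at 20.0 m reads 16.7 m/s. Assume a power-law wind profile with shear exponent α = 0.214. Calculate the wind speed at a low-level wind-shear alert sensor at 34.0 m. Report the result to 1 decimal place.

Power-law profile: V₂ = V₁ · (z₂/z₁)^α
V₂ = 16.7 × (34.0/20.0)^0.214 = 16.7 × (1.7000)^0.214
    = 16.7 × 1.1203 = 18.7082 m/s

18.7 m/s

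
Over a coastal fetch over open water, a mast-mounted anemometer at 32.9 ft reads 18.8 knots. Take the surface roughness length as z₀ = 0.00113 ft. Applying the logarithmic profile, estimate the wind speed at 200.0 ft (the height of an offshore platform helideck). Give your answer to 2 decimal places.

Log law: V(z) ∝ ln(z/z₀), so V₂/V₁ = ln(z₂/z₀) / ln(z₁/z₀).
ln(200.0/0.00113) = 12.0839, ln(32.9/0.00113) = 10.2790
V₂ = 18.8 × 12.0839/10.2790 = 18.8 × 1.1756 = 22.1010 knots

22.10 knots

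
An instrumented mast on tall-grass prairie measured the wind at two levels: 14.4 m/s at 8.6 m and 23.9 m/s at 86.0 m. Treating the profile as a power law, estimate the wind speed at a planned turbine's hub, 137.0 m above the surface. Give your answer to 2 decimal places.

26.48 m/s

First find α: α = ln(V₂/V₁)/ln(z₂/z₁) = ln(23.9/14.4)/ln(86.0/8.6) = 0.50665/2.30259 = 0.2200
Extrapolate from 86.0 m to 137.0 m: V₃ = 23.9 × (137.0/86.0)^0.2200 = 23.9 × 1.1079 = 26.4785 m/s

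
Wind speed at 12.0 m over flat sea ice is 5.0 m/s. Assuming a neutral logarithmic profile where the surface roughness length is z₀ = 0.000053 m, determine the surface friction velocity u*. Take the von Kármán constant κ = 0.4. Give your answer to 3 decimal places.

u* ≈ 0.162 m/s

Log law: V(z) = (u*/κ) · ln(z/z₀) ⇒ u* = κ · V / ln(z/z₀)
u* = 0.4 × 5.0 / ln(12.0/0.000053) = 0.4 × 5.0 / 12.3301
   = 2.0000 / 12.3301 = 0.1622 m/s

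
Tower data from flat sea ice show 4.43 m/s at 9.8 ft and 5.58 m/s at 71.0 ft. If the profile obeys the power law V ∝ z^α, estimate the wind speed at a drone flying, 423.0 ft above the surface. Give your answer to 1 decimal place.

6.9 m/s

First find α: α = ln(V₂/V₁)/ln(z₂/z₁) = ln(5.58/4.43)/ln(71.0/9.8) = 0.23079/1.98030 = 0.1165
Extrapolate from 71.0 ft to 423.0 ft: V₃ = 5.58 × (423.0/71.0)^0.1165 = 5.58 × 1.2312 = 6.8701 m/s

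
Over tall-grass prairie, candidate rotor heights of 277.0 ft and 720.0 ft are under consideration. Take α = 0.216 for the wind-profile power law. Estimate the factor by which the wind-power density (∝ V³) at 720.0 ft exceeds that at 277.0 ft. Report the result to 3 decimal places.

Speed ratio: V_B/V_A = (z_B/z_A)^α = (720.0/277.0)^0.216 = (2.5993)^0.216 = 1.22916
Power-density ratio: P_B/P_A = (V_B/V_A)³ = (1.22916)³ = 1.85705

1.857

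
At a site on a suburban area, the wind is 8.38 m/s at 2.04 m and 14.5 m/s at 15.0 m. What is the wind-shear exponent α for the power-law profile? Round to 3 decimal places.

Power law: V₂/V₁ = (z₂/z₁)^α ⇒ α = ln(V₂/V₁) / ln(z₂/z₁)
α = ln(14.5/8.38) / ln(15.0/2.04) = ln(1.7303) / ln(7.3529)
  = 0.54830 / 1.99510 = 0.27482

α ≈ 0.275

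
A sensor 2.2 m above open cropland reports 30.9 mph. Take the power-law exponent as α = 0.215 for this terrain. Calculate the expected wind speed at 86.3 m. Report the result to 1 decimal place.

Power-law profile: V₂ = V₁ · (z₂/z₁)^α
V₂ = 30.9 × (86.3/2.2)^0.215 = 30.9 × (39.2273)^0.215
    = 30.9 × 2.2010 = 68.0111 mph

68.0 mph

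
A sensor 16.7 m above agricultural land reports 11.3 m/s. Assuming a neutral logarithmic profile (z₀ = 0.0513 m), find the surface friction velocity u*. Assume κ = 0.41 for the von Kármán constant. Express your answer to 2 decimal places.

Log law: V(z) = (u*/κ) · ln(z/z₀) ⇒ u* = κ · V / ln(z/z₀)
u* = 0.41 × 11.3 / ln(16.7/0.0513) = 0.41 × 11.3 / 5.7855
   = 4.6330 / 5.7855 = 0.8008 m/s

u* ≈ 0.80 m/s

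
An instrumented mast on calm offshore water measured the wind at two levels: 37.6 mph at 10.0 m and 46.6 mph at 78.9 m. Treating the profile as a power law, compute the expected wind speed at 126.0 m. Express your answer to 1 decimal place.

First find α: α = ln(V₂/V₁)/ln(z₂/z₁) = ln(46.6/37.6)/ln(78.9/10.0) = 0.21460/2.06560 = 0.1039
Extrapolate from 78.9 m to 126.0 m: V₃ = 46.6 × (126.0/78.9)^0.1039 = 46.6 × 1.0498 = 48.9222 mph

48.9 mph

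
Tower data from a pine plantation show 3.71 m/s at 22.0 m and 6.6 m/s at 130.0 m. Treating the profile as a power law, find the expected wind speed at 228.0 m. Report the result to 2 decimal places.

First find α: α = ln(V₂/V₁)/ln(z₂/z₁) = ln(6.6/3.71)/ln(130.0/22.0) = 0.57604/1.77649 = 0.3243
Extrapolate from 130.0 m to 228.0 m: V₃ = 6.6 × (228.0/130.0)^0.3243 = 6.6 × 1.1998 = 7.9188 m/s

7.92 m/s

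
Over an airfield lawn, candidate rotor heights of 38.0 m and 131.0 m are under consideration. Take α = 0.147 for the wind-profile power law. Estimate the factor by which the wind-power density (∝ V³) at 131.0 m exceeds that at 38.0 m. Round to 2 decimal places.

Speed ratio: V_B/V_A = (z_B/z_A)^α = (131.0/38.0)^0.147 = (3.4474)^0.147 = 1.19953
Power-density ratio: P_B/P_A = (V_B/V_A)³ = (1.19953)³ = 1.72597

1.73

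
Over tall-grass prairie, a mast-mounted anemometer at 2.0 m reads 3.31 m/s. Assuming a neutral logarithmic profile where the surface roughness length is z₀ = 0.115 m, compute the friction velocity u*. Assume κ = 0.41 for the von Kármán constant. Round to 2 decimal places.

u* ≈ 0.48 m/s

Log law: V(z) = (u*/κ) · ln(z/z₀) ⇒ u* = κ · V / ln(z/z₀)
u* = 0.41 × 3.31 / ln(2.0/0.115) = 0.41 × 3.31 / 2.8560
   = 1.3571 / 2.8560 = 0.4752 m/s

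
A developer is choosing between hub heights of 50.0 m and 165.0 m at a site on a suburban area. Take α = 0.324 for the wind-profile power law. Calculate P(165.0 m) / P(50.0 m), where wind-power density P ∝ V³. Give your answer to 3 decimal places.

Speed ratio: V_B/V_A = (z_B/z_A)^α = (165.0/50.0)^0.324 = (3.3000)^0.324 = 1.47231
Power-density ratio: P_B/P_A = (V_B/V_A)³ = (1.47231)³ = 3.19151

3.192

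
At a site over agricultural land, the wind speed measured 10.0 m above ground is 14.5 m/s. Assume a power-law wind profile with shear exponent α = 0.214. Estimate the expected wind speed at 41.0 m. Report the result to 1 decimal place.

Power-law profile: V₂ = V₁ · (z₂/z₁)^α
V₂ = 14.5 × (41.0/10.0)^0.214 = 14.5 × (4.1000)^0.214
    = 14.5 × 1.3525 = 19.6112 m/s

19.6 m/s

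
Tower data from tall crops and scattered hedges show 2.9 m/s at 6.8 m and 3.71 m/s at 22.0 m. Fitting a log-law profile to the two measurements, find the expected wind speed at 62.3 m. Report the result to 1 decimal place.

Log law: V ∝ ln(z/z₀). From the pair, with r = V₁/V₂ = 0.78167,
ln z₀ = (ln z₁ − r·ln z₂)/(1 − r) = (1.9169 − 0.78167×3.0910)/0.21833 = -2.2867 → z₀ = 0.1016 m
V₃ = V₁ · ln(z₃/z₀)/ln(z₁/z₀) = 2.9 × 6.4187/4.2036 = 4.4281 m/s

4.4 m/s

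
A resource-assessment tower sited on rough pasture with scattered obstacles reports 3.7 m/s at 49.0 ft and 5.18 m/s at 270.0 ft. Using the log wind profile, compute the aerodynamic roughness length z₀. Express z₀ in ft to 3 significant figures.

Log law: V(z) ∝ ln(z/z₀). With r = V₁/V₂ = 3.7/5.18 = 0.71429,
r · ln(z₂/z₀) = ln(z₁/z₀) ⇒ ln z₀ = (ln z₁ − r·ln z₂)/(1 − r)
ln z₀ = (3.89182 − 0.71429×5.59842) / 0.28571 = -0.3747
z₀ = exp(-0.3747) = 0.6875 ft

z₀ ≈ 0.688 ft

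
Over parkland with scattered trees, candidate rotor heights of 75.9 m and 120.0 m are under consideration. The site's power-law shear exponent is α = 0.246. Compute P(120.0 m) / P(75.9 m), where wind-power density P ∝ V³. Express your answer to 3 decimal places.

Speed ratio: V_B/V_A = (z_B/z_A)^α = (120.0/75.9)^0.246 = (1.5810)^0.246 = 1.11928
Power-density ratio: P_B/P_A = (V_B/V_A)³ = (1.11928)³ = 1.40222

1.402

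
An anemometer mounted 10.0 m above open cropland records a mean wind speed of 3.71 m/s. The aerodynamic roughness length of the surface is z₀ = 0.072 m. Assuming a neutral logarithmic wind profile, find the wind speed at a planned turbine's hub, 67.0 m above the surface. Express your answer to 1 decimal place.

5.1 m/s

Log law: V(z) ∝ ln(z/z₀), so V₂/V₁ = ln(z₂/z₀) / ln(z₁/z₀).
ln(67.0/0.072) = 6.8358, ln(10.0/0.072) = 4.9337
V₂ = 3.71 × 6.8358/4.9337 = 3.71 × 1.3855 = 5.1403 m/s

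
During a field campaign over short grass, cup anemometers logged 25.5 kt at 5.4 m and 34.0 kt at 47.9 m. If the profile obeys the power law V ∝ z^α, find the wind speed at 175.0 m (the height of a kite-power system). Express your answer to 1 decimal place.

40.3 kt

First find α: α = ln(V₂/V₁)/ln(z₂/z₁) = ln(34.0/25.5)/ln(47.9/5.4) = 0.28768/2.18272 = 0.1318
Extrapolate from 47.9 m to 175.0 m: V₃ = 34.0 × (175.0/47.9)^0.1318 = 34.0 × 1.1862 = 40.3314 kt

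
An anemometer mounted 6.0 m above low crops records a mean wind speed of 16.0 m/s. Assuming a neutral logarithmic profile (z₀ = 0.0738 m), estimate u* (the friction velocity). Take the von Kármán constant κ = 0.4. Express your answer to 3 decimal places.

u* ≈ 1.455 m/s

Log law: V(z) = (u*/κ) · ln(z/z₀) ⇒ u* = κ · V / ln(z/z₀)
u* = 0.4 × 16.0 / ln(6.0/0.0738) = 0.4 × 16.0 / 4.3982
   = 6.4000 / 4.3982 = 1.4552 m/s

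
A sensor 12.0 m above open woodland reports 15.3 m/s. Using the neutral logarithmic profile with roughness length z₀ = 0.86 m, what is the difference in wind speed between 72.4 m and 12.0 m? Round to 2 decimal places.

10.43 m/s

Log law: V₂ = V₁ · ln(z₂/z₀)/ln(z₁/z₀) = 15.3 × 4.4330/2.6357 = 25.7330 m/s
ΔV = 25.7330 − 15.3 = 10.4330 m/s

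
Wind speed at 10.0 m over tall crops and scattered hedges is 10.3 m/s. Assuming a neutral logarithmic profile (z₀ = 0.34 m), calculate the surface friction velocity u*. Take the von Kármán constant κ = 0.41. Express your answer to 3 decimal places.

u* ≈ 1.249 m/s

Log law: V(z) = (u*/κ) · ln(z/z₀) ⇒ u* = κ · V / ln(z/z₀)
u* = 0.41 × 10.3 / ln(10.0/0.34) = 0.41 × 10.3 / 3.3814
   = 4.2230 / 3.3814 = 1.2489 m/s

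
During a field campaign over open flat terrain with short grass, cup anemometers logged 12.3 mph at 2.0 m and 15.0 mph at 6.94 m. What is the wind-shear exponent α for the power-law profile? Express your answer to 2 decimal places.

Power law: V₂/V₁ = (z₂/z₁)^α ⇒ α = ln(V₂/V₁) / ln(z₂/z₁)
α = ln(15.0/12.3) / ln(6.94/2.0) = ln(1.2195) / ln(3.4700)
  = 0.19845 / 1.24415 = 0.15951

α ≈ 0.16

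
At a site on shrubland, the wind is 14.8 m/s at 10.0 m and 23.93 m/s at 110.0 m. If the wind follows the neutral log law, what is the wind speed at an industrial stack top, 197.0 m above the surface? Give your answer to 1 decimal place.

Log law: V ∝ ln(z/z₀). From the pair, with r = V₁/V₂ = 0.61847,
ln z₀ = (ln z₁ − r·ln z₂)/(1 − r) = (2.3026 − 0.61847×4.7005)/0.38153 = -1.5845 → z₀ = 0.2051 m
V₃ = V₁ · ln(z₃/z₀)/ln(z₁/z₀) = 14.8 × 6.8677/3.8871 = 26.1487 m/s

26.1 m/s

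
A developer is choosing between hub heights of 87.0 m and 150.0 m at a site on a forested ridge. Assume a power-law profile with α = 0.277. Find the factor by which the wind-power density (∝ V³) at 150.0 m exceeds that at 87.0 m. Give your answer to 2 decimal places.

Speed ratio: V_B/V_A = (z_B/z_A)^α = (150.0/87.0)^0.277 = (1.7241)^0.277 = 1.16287
Power-density ratio: P_B/P_A = (V_B/V_A)³ = (1.16287)³ = 1.57250

1.57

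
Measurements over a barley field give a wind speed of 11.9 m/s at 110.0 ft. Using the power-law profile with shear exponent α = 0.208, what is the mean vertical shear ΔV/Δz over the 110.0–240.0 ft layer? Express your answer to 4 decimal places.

0.0161 m/s/ft

Power law: V₂ = V₁ · (z₂/z₁)^α = 11.9 × (2.1818)^0.208 = 13.9966 m/s
ΔV/Δz = (13.9966 − 11.9)/(240.0 − 110.0) = 2.0966/130.0000 = 0.01613 m/s/ft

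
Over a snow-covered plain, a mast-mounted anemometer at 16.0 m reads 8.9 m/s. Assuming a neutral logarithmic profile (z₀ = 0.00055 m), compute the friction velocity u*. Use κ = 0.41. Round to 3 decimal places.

u* ≈ 0.355 m/s

Log law: V(z) = (u*/κ) · ln(z/z₀) ⇒ u* = κ · V / ln(z/z₀)
u* = 0.41 × 8.9 / ln(16.0/0.00055) = 0.41 × 8.9 / 10.2782
   = 3.6490 / 10.2782 = 0.3550 m/s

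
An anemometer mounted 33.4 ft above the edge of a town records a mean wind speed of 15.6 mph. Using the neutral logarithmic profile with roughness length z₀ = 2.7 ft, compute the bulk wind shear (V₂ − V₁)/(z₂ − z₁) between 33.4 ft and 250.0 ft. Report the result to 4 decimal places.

Log law: V₂ = V₁ · ln(z₂/z₀)/ln(z₁/z₀) = 15.6 × 4.5282/2.5153 = 28.0841 mph
ΔV/Δz = (28.0841 − 15.6)/(250.0 − 33.4) = 12.4841/216.6000 = 0.05764 mph/ft

0.0576 mph/ft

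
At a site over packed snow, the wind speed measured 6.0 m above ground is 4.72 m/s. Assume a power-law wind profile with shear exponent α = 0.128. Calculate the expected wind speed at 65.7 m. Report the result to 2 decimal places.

Power-law profile: V₂ = V₁ · (z₂/z₁)^α
V₂ = 4.72 × (65.7/6.0)^0.128 = 4.72 × (10.9500)^0.128
    = 4.72 × 1.3585 = 6.4119 m/s

6.41 m/s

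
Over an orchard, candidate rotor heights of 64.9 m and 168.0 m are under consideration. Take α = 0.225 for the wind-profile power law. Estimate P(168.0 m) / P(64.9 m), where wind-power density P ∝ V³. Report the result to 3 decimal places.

1.900

Speed ratio: V_B/V_A = (z_B/z_A)^α = (168.0/64.9)^0.225 = (2.5886)^0.225 = 1.23862
Power-density ratio: P_B/P_A = (V_B/V_A)³ = (1.23862)³ = 1.90028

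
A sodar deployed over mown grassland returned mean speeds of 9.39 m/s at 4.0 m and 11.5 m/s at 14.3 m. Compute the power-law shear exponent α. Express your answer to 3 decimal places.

Power law: V₂/V₁ = (z₂/z₁)^α ⇒ α = ln(V₂/V₁) / ln(z₂/z₁)
α = ln(11.5/9.39) / ln(14.3/4.0) = ln(1.2247) / ln(3.5750)
  = 0.20270 / 1.27397 = 0.15911

α ≈ 0.159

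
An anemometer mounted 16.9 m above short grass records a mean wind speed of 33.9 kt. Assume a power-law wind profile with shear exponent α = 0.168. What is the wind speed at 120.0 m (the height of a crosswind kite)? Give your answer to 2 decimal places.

47.12 kt

Power-law profile: V₂ = V₁ · (z₂/z₁)^α
V₂ = 33.9 × (120.0/16.9)^0.168 = 33.9 × (7.1006)^0.168
    = 33.9 × 1.3900 = 47.1213 kt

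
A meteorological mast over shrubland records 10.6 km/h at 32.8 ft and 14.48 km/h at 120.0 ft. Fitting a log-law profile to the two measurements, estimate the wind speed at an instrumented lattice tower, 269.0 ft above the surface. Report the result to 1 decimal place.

16.9 km/h

Log law: V ∝ ln(z/z₀). From the pair, with r = V₁/V₂ = 0.73204,
ln z₀ = (ln z₁ − r·ln z₂)/(1 − r) = (3.4904 − 0.73204×4.7875)/0.26796 = -0.0531 → z₀ = 0.9483 ft
V₃ = V₁ · ln(z₃/z₀)/ln(z₁/z₀) = 10.6 × 5.6478/3.5435 = 16.8947 km/h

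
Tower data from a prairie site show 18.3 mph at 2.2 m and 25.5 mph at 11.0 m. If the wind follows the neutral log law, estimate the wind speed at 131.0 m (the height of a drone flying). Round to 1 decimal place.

Log law: V ∝ ln(z/z₀). From the pair, with r = V₁/V₂ = 0.71765,
ln z₀ = (ln z₁ − r·ln z₂)/(1 − r) = (0.7885 − 0.71765×2.3979)/0.28235 = -3.3022 → z₀ = 0.03680 m
V₃ = V₁ · ln(z₃/z₀)/ln(z₁/z₀) = 18.3 × 8.1774/4.0907 = 36.5825 mph

36.6 mph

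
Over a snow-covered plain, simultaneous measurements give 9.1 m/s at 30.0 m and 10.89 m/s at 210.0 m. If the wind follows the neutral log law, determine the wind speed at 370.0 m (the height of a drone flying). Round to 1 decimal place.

Log law: V ∝ ln(z/z₀). From the pair, with r = V₁/V₂ = 0.83563,
ln z₀ = (ln z₁ − r·ln z₂)/(1 − r) = (3.4012 − 0.83563×5.3471)/0.16437 = -6.4914 → z₀ = 0.001516 m
V₃ = V₁ · ln(z₃/z₀)/ln(z₁/z₀) = 9.1 × 12.4049/9.8926 = 11.4110 m/s

11.4 m/s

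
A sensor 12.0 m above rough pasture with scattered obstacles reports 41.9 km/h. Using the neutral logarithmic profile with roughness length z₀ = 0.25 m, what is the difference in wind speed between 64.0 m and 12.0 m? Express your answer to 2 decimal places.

18.12 km/h

Log law: V₂ = V₁ · ln(z₂/z₀)/ln(z₁/z₀) = 41.9 × 5.5452/3.8712 = 60.0183 km/h
ΔV = 60.0183 − 41.9 = 18.1183 km/h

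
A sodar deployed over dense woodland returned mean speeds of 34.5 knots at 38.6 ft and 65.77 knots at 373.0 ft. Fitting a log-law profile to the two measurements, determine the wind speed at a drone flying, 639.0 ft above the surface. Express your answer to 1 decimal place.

73.2 knots

Log law: V ∝ ln(z/z₀). From the pair, with r = V₁/V₂ = 0.52456,
ln z₀ = (ln z₁ − r·ln z₂)/(1 − r) = (3.6533 − 0.52456×5.9216)/0.47544 = 1.1506 → z₀ = 3.160 ft
V₃ = V₁ · ln(z₃/z₀)/ln(z₁/z₀) = 34.5 × 5.3093/2.5026 = 73.1911 knots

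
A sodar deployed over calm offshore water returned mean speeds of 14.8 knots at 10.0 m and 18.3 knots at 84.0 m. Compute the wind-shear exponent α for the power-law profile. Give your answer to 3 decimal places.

α ≈ 0.100

Power law: V₂/V₁ = (z₂/z₁)^α ⇒ α = ln(V₂/V₁) / ln(z₂/z₁)
α = ln(18.3/14.8) / ln(84.0/10.0) = ln(1.2365) / ln(8.4000)
  = 0.21227 / 2.12823 = 0.09974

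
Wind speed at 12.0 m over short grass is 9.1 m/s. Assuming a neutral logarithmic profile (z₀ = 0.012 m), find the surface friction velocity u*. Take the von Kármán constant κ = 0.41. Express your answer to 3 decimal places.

Log law: V(z) = (u*/κ) · ln(z/z₀) ⇒ u* = κ · V / ln(z/z₀)
u* = 0.41 × 9.1 / ln(12.0/0.012) = 0.41 × 9.1 / 6.9078
   = 3.7310 / 6.9078 = 0.5401 m/s

u* ≈ 0.540 m/s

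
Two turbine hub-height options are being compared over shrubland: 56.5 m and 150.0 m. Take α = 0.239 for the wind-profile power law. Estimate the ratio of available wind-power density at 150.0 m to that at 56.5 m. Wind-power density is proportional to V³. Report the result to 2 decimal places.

2.01

Speed ratio: V_B/V_A = (z_B/z_A)^α = (150.0/56.5)^0.239 = (2.6549)^0.239 = 1.26283
Power-density ratio: P_B/P_A = (V_B/V_A)³ = (1.26283)³ = 2.01390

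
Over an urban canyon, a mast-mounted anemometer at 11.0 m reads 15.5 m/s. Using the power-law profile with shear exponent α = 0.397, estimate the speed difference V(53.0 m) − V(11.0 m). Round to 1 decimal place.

13.4 m/s

Power law: V₂ = V₁ · (z₂/z₁)^α = 15.5 × (4.8182)^0.397 = 28.9359 m/s
ΔV = 28.9359 − 15.5 = 13.4359 m/s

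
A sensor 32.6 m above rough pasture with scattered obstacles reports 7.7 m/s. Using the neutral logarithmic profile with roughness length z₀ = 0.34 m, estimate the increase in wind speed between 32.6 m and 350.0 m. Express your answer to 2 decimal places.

4.01 m/s

Log law: V₂ = V₁ · ln(z₂/z₀)/ln(z₁/z₀) = 7.7 × 6.9367/4.5631 = 11.7053 m/s
ΔV = 11.7053 − 7.7 = 4.0053 m/s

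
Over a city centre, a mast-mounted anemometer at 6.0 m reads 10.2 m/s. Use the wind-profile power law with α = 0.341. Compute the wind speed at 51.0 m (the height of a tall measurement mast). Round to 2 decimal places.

21.16 m/s

Power-law profile: V₂ = V₁ · (z₂/z₁)^α
V₂ = 10.2 × (51.0/6.0)^0.341 = 10.2 × (8.5000)^0.341
    = 10.2 × 2.0746 = 21.1608 m/s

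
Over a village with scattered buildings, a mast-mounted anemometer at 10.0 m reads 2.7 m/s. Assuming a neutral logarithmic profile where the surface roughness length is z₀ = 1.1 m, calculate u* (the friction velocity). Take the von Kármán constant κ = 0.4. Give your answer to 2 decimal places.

u* ≈ 0.49 m/s

Log law: V(z) = (u*/κ) · ln(z/z₀) ⇒ u* = κ · V / ln(z/z₀)
u* = 0.4 × 2.7 / ln(10.0/1.1) = 0.4 × 2.7 / 2.2073
   = 1.0800 / 2.2073 = 0.4893 m/s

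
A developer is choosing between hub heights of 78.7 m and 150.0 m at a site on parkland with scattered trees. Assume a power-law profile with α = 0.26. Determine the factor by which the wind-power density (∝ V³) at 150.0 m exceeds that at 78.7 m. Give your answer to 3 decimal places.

1.654

Speed ratio: V_B/V_A = (z_B/z_A)^α = (150.0/78.7)^0.26 = (1.9060)^0.26 = 1.18258
Power-density ratio: P_B/P_A = (V_B/V_A)³ = (1.18258)³ = 1.65383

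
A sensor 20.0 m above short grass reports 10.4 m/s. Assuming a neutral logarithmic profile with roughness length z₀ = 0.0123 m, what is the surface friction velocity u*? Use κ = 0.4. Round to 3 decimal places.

u* ≈ 0.563 m/s

Log law: V(z) = (u*/κ) · ln(z/z₀) ⇒ u* = κ · V / ln(z/z₀)
u* = 0.4 × 10.4 / ln(20.0/0.0123) = 0.4 × 10.4 / 7.3939
   = 4.1600 / 7.3939 = 0.5626 m/s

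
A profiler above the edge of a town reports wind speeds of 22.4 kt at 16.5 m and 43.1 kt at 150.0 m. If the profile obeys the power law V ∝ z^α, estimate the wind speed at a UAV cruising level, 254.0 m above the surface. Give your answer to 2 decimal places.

50.38 kt

First find α: α = ln(V₂/V₁)/ln(z₂/z₁) = ln(43.1/22.4)/ln(150.0/16.5) = 0.65446/2.20727 = 0.2965
Extrapolate from 150.0 m to 254.0 m: V₃ = 43.1 × (254.0/150.0)^0.2965 = 43.1 × 1.1690 = 50.3848 kt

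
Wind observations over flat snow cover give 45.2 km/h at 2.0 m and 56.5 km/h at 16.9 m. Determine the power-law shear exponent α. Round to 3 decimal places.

α ≈ 0.105

Power law: V₂/V₁ = (z₂/z₁)^α ⇒ α = ln(V₂/V₁) / ln(z₂/z₁)
α = ln(56.5/45.2) / ln(16.9/2.0) = ln(1.2500) / ln(8.4500)
  = 0.22314 / 2.13417 = 0.10456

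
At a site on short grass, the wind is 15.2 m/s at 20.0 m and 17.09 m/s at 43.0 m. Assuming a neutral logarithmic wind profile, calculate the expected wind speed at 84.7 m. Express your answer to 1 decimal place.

18.8 m/s

Log law: V ∝ ln(z/z₀). From the pair, with r = V₁/V₂ = 0.88941,
ln z₀ = (ln z₁ − r·ln z₂)/(1 − r) = (2.9957 − 0.88941×3.7612)/0.11059 = -3.1604 → z₀ = 0.04241 m
V₃ = V₁ · ln(z₃/z₀)/ln(z₁/z₀) = 15.2 × 7.5995/6.1561 = 18.7638 m/s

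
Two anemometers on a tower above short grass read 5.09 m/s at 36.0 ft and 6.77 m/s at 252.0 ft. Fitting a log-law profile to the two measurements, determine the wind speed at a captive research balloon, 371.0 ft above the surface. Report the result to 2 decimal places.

Log law: V ∝ ln(z/z₀). From the pair, with r = V₁/V₂ = 0.75185,
ln z₀ = (ln z₁ − r·ln z₂)/(1 − r) = (3.5835 − 0.75185×5.5294)/0.24815 = -2.3121 → z₀ = 0.09905 ft
V₃ = V₁ · ln(z₃/z₀)/ln(z₁/z₀) = 5.09 × 8.2283/5.8956 = 7.1039 m/s

7.10 m/s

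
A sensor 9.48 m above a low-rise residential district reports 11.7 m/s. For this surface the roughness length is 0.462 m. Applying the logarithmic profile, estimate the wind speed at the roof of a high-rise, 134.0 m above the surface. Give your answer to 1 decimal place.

Log law: V(z) ∝ ln(z/z₀), so V₂/V₁ = ln(z₂/z₀) / ln(z₁/z₀).
ln(134.0/0.462) = 5.6700, ln(9.48/0.462) = 3.0214
V₂ = 11.7 × 5.6700/3.0214 = 11.7 × 1.8766 = 21.9567 m/s

22.0 m/s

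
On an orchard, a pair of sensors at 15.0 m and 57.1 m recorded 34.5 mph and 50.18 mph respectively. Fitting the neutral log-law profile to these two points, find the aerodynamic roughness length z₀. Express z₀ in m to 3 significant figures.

Log law: V(z) ∝ ln(z/z₀). With r = V₁/V₂ = 34.5/50.18 = 0.68752,
r · ln(z₂/z₀) = ln(z₁/z₀) ⇒ ln z₀ = (ln z₁ − r·ln z₂)/(1 − r)
ln z₀ = (2.70805 − 0.68752×4.04480) / 0.31248 = -0.2331
z₀ = exp(-0.2331) = 0.7920 m

z₀ ≈ 0.792 m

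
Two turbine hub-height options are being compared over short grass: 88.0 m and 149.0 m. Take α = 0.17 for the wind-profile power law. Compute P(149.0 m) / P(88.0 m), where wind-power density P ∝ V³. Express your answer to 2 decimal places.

1.31

Speed ratio: V_B/V_A = (z_B/z_A)^α = (149.0/88.0)^0.17 = (1.6932)^0.17 = 1.09365
Power-density ratio: P_B/P_A = (V_B/V_A)³ = (1.09365)³ = 1.30809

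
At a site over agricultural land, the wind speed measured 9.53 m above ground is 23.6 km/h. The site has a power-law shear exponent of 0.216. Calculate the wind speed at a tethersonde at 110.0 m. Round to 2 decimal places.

Power-law profile: V₂ = V₁ · (z₂/z₁)^α
V₂ = 23.6 × (110.0/9.53)^0.216 = 23.6 × (11.5425)^0.216
    = 23.6 × 1.6961 = 40.0284 km/h

40.03 km/h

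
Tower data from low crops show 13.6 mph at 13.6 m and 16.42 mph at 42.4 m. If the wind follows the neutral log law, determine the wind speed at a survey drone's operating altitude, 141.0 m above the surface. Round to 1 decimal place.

Log law: V ∝ ln(z/z₀). From the pair, with r = V₁/V₂ = 0.82826,
ln z₀ = (ln z₁ − r·ln z₂)/(1 − r) = (2.6101 − 0.82826×3.7471)/0.17174 = -2.8737 → z₀ = 0.05649 m
V₃ = V₁ · ln(z₃/z₀)/ln(z₁/z₀) = 13.6 × 7.8225/5.4838 = 19.4000 mph

19.4 mph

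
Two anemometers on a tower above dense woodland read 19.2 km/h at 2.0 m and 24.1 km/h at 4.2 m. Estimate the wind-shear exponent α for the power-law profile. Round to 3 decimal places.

α ≈ 0.306

Power law: V₂/V₁ = (z₂/z₁)^α ⇒ α = ln(V₂/V₁) / ln(z₂/z₁)
α = ln(24.1/19.2) / ln(4.2/2.0) = ln(1.2552) / ln(2.1000)
  = 0.22730 / 0.74194 = 0.30636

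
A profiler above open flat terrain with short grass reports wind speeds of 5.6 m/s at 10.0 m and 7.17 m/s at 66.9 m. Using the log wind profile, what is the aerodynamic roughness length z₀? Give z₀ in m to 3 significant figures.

z₀ ≈ 0.0114 m

Log law: V(z) ∝ ln(z/z₀). With r = V₁/V₂ = 5.6/7.17 = 0.78103,
r · ln(z₂/z₀) = ln(z₁/z₀) ⇒ ln z₀ = (ln z₁ − r·ln z₂)/(1 − r)
ln z₀ = (2.30259 − 0.78103×4.20320) / 0.21897 = -4.4767
z₀ = exp(-4.4767) = 0.01137 m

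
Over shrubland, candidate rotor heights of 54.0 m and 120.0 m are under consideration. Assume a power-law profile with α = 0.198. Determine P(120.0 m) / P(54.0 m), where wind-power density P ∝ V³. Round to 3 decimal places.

Speed ratio: V_B/V_A = (z_B/z_A)^α = (120.0/54.0)^0.198 = (2.2222)^0.198 = 1.17129
Power-density ratio: P_B/P_A = (V_B/V_A)³ = (1.17129)³ = 1.60691

1.607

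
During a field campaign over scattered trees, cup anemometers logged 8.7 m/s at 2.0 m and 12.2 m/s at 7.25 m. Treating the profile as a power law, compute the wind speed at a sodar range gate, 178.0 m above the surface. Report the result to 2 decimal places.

First find α: α = ln(V₂/V₁)/ln(z₂/z₁) = ln(12.2/8.7)/ln(7.25/2.0) = 0.33811/1.28785 = 0.2625
Extrapolate from 7.25 m to 178.0 m: V₃ = 12.2 × (178.0/7.25)^0.2625 = 12.2 × 2.3171 = 28.2691 m/s

28.27 m/s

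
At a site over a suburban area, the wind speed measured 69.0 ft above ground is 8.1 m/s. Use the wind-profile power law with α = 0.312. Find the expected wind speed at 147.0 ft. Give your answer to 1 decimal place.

10.3 m/s

Power-law profile: V₂ = V₁ · (z₂/z₁)^α
V₂ = 8.1 × (147.0/69.0)^0.312 = 8.1 × (2.1304)^0.312
    = 8.1 × 1.2661 = 10.2557 m/s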